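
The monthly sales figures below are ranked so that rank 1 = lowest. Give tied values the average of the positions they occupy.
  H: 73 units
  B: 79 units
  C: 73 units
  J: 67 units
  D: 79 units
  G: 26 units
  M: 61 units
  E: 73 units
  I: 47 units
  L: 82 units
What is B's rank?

Sorted (ascending): 26, 47, 61, 67, 73, 73, 73, 79, 79, 82
The 3 values of 73 occupy positions 5–7 → average rank 6.
The 2 values of 79 occupy positions 8–9 → average rank (8+9)/2 = 8.5.
B has value 79 units → rank 8.5.

8.5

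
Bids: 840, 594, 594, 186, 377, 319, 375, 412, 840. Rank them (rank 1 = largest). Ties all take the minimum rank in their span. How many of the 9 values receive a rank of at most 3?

4

Sorted (descending): 840, 840, 594, 594, 412, 377, 375, 319, 186
The 2 values of 840 occupy positions 1–2 → each gets rank 1.
The 2 values of 594 occupy positions 3–4 → each gets rank 3.
Ranks ≤ 3: {1, 1, 3, 3} → 4 values.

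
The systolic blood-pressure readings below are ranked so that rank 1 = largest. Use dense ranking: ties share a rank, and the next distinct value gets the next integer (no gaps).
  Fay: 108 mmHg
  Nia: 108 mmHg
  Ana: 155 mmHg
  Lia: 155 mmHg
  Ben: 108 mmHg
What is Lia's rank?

Sorted (descending): 155, 155, 108, 108, 108
The 2 values of 155 share dense rank 1.
The 3 values of 108 share dense rank 2.
Lia has value 155 mmHg → rank 1.

1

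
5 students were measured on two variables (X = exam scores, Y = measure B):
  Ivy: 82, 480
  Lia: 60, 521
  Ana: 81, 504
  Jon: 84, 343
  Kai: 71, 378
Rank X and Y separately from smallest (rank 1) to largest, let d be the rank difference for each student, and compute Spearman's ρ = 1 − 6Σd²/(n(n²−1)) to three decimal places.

-0.700

Ranks of variable 1: 4, 1, 3, 5, 2
Ranks of variable 2: 3, 5, 4, 1, 2
d = r₁ − r₂: 1, -4, -1, 4, 0
d²: 1, 16, 1, 16, 0; Σd² = 34
ρ = 1 − 6·34/(5·24) = 1 − 204/120 = -0.700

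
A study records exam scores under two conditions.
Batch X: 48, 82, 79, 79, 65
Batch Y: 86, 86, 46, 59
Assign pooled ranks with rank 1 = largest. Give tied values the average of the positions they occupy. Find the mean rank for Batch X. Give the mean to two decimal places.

5.20

Sorted (descending): 86, 86, 82, 79, 79, 65, 59, 48, 46
The 2 values of 86 occupy positions 1–2 → average rank (1+2)/2 = 1.5.
The 2 values of 79 occupy positions 4–5 → average rank (4+5)/2 = 4.5.
Batch X values → pooled ranks: 48→8, 82→3, 79→4.5, 79→4.5, 65→6
Mean rank = (8 + 3 + 4.5 + 4.5 + 6) / 5 = 5.20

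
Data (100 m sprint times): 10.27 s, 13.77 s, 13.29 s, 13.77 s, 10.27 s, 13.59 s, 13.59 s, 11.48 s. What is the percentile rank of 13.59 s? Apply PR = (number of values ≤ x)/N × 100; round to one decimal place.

75.0

N = 8.
Strictly below 13.59: 4. Equal to 13.59: 2.
PR = 6/8 × 100 = 75.0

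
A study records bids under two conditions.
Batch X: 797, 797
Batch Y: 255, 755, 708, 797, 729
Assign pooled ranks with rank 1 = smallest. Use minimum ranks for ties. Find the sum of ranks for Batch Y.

15

Sorted (ascending): 255, 708, 729, 755, 797, 797, 797
The 3 values of 797 occupy positions 5–7 → each gets rank 5.
Batch Y values → pooled ranks: 255→1, 755→4, 708→2, 797→5, 729→3
Rank sum = 1 + 4 + 2 + 5 + 3 = 15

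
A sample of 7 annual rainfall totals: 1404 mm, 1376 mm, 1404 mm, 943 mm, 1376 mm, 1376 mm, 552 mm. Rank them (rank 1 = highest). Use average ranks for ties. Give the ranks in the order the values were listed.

Sorted (descending): 1404, 1404, 1376, 1376, 1376, 943, 552
The 2 values of 1404 occupy positions 1–2 → average rank (1+2)/2 = 1.5.
The 3 values of 1376 occupy positions 3–5 → average rank 4.

1.5, 4, 1.5, 6, 4, 4, 7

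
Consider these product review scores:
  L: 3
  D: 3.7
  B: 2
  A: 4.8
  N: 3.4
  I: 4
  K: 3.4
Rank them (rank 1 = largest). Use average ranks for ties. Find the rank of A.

Sorted (descending): 4.8, 4, 3.7, 3.4, 3.4, 3, 2
The 2 values of 3.4 occupy positions 4–5 → average rank (4+5)/2 = 4.5.
A has value 4.8 → rank 1.

1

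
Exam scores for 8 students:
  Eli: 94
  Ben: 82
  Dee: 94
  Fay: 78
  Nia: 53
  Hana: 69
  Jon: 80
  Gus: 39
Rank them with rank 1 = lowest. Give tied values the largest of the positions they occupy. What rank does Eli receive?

Sorted (ascending): 39, 53, 69, 78, 80, 82, 94, 94
The 2 values of 94 occupy positions 7–8 → each gets rank 8.
Eli has value 94 → rank 8.

8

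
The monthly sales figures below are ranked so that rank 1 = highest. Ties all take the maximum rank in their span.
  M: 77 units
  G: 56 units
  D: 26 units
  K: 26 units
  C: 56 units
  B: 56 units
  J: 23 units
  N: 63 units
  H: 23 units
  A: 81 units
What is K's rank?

Sorted (descending): 81, 77, 63, 56, 56, 56, 26, 26, 23, 23
The 3 values of 56 occupy positions 4–6 → each gets rank 6.
The 2 values of 26 occupy positions 7–8 → each gets rank 8.
The 2 values of 23 occupy positions 9–10 → each gets rank 10.
K has value 26 units → rank 8.

8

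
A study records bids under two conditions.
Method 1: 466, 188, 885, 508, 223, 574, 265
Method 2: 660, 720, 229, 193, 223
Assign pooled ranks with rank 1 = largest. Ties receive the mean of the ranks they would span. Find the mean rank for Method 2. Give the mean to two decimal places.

Sorted (descending): 885, 720, 660, 574, 508, 466, 265, 229, 223, 223, 193, 188
The 2 values of 223 occupy positions 9–10 → average rank (9+10)/2 = 9.5.
Method 2 values → pooled ranks: 660→3, 720→2, 229→8, 193→11, 223→9.5
Mean rank = (3 + 2 + 8 + 11 + 9.5) / 5 = 6.70

6.70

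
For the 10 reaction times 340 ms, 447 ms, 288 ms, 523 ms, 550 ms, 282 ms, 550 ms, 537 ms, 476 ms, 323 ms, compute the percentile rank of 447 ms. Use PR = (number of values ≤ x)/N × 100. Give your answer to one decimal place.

N = 10.
Strictly below 447: 4. Equal to 447: 1.
PR = 5/10 × 100 = 50.0

50.0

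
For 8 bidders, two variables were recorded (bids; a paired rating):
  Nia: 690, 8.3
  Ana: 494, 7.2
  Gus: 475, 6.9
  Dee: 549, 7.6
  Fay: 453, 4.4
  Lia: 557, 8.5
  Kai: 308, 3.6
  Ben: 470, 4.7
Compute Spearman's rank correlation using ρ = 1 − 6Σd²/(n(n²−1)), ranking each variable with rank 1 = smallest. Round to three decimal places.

0.976

Ranks of variable 1: 8, 5, 4, 6, 2, 7, 1, 3
Ranks of variable 2: 7, 5, 4, 6, 2, 8, 1, 3
d = r₁ − r₂: 1, 0, 0, 0, 0, -1, 0, 0
d²: 1, 0, 0, 0, 0, 1, 0, 0; Σd² = 2
ρ = 1 − 6·2/(8·63) = 1 − 12/504 = 0.976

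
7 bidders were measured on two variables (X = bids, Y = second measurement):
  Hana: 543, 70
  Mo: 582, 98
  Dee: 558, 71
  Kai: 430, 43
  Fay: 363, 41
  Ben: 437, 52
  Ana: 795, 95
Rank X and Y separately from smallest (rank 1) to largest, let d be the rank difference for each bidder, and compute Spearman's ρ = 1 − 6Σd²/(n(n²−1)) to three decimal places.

0.964

Ranks of variable 1: 4, 6, 5, 2, 1, 3, 7
Ranks of variable 2: 4, 7, 5, 2, 1, 3, 6
d = r₁ − r₂: 0, -1, 0, 0, 0, 0, 1
d²: 0, 1, 0, 0, 0, 0, 1; Σd² = 2
ρ = 1 − 6·2/(7·48) = 1 − 12/336 = 0.964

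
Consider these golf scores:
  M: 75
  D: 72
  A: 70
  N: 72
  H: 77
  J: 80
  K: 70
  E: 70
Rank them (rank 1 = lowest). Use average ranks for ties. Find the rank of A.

2

Sorted (ascending): 70, 70, 70, 72, 72, 75, 77, 80
The 3 values of 70 occupy positions 1–3 → average rank 2.
The 2 values of 72 occupy positions 4–5 → average rank (4+5)/2 = 4.5.
A has value 70 → rank 2.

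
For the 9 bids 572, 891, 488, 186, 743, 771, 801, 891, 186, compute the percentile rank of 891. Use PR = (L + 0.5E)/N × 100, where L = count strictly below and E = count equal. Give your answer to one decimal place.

N = 9.
Strictly below 891: 7. Equal to 891: 2.
PR = (7 + 0.5·2)/9 × 100 = 88.9

88.9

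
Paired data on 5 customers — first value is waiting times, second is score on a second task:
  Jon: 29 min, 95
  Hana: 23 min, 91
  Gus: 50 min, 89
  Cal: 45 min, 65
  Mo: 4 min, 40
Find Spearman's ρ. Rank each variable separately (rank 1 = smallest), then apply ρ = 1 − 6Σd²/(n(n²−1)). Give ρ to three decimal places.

Ranks of variable 1: 3, 2, 5, 4, 1
Ranks of variable 2: 5, 4, 3, 2, 1
d = r₁ − r₂: -2, -2, 2, 2, 0
d²: 4, 4, 4, 4, 0; Σd² = 16
ρ = 1 − 6·16/(5·24) = 1 − 96/120 = 0.200

0.200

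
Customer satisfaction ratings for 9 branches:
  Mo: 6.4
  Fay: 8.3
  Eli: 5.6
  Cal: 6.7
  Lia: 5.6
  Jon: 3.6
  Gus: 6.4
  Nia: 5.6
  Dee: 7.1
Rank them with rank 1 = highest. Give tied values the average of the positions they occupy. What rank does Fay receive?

Sorted (descending): 8.3, 7.1, 6.7, 6.4, 6.4, 5.6, 5.6, 5.6, 3.6
The 2 values of 6.4 occupy positions 4–5 → average rank (4+5)/2 = 4.5.
The 3 values of 5.6 occupy positions 6–8 → average rank 7.
Fay has value 8.3 → rank 1.

1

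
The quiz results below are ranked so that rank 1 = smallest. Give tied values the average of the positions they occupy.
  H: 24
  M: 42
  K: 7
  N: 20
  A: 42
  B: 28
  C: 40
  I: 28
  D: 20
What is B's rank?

Sorted (ascending): 7, 20, 20, 24, 28, 28, 40, 42, 42
The 2 values of 20 occupy positions 2–3 → average rank (2+3)/2 = 2.5.
The 2 values of 28 occupy positions 5–6 → average rank (5+6)/2 = 5.5.
The 2 values of 42 occupy positions 8–9 → average rank (8+9)/2 = 8.5.
B has value 28 → rank 5.5.

5.5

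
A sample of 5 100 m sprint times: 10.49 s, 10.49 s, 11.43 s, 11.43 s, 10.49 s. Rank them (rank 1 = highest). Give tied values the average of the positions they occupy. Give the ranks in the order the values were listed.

4, 4, 1.5, 1.5, 4

Sorted (descending): 11.43, 11.43, 10.49, 10.49, 10.49
The 2 values of 11.43 occupy positions 1–2 → average rank (1+2)/2 = 1.5.
The 3 values of 10.49 occupy positions 3–5 → average rank 4.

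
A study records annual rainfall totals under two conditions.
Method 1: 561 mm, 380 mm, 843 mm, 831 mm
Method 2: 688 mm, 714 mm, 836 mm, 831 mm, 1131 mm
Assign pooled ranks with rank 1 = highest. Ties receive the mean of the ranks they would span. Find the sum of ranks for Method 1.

23.5

Sorted (descending): 1131, 843, 836, 831, 831, 714, 688, 561, 380
The 2 values of 831 occupy positions 4–5 → average rank (4+5)/2 = 4.5.
Method 1 values → pooled ranks: 561→8, 380→9, 843→2, 831→4.5
Rank sum = 8 + 9 + 2 + 4.5 = 23.5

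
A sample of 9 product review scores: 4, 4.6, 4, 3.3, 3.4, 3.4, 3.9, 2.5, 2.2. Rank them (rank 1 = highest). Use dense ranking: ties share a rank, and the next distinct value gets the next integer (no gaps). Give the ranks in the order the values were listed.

2, 1, 2, 5, 4, 4, 3, 6, 7

Sorted (descending): 4.6, 4, 4, 3.9, 3.4, 3.4, 3.3, 2.5, 2.2
The 2 values of 4 share dense rank 2.
The 2 values of 3.4 share dense rank 4.
Remaining distinct values take the next consecutive integers.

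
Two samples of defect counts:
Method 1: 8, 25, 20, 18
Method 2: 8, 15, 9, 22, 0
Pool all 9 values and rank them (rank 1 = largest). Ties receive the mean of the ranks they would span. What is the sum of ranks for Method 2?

29.5

Sorted (descending): 25, 22, 20, 18, 15, 9, 8, 8, 0
The 2 values of 8 occupy positions 7–8 → average rank (7+8)/2 = 7.5.
Method 2 values → pooled ranks: 8→7.5, 15→5, 9→6, 22→2, 0→9
Rank sum = 7.5 + 5 + 6 + 2 + 9 = 29.5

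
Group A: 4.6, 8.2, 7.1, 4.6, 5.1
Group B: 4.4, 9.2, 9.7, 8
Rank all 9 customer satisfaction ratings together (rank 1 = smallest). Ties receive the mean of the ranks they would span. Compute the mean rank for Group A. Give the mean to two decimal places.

Sorted (ascending): 4.4, 4.6, 4.6, 5.1, 7.1, 8, 8.2, 9.2, 9.7
The 2 values of 4.6 occupy positions 2–3 → average rank (2+3)/2 = 2.5.
Group A values → pooled ranks: 4.6→2.5, 8.2→7, 7.1→5, 4.6→2.5, 5.1→4
Mean rank = (2.5 + 7 + 5 + 2.5 + 4) / 5 = 4.20

4.20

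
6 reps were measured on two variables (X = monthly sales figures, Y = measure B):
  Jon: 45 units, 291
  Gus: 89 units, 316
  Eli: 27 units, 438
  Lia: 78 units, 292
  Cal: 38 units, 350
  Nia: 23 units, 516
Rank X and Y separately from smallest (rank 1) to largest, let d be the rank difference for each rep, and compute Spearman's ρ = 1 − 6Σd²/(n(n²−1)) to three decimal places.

-0.771

Ranks of variable 1: 4, 6, 2, 5, 3, 1
Ranks of variable 2: 1, 3, 5, 2, 4, 6
d = r₁ − r₂: 3, 3, -3, 3, -1, -5
d²: 9, 9, 9, 9, 1, 25; Σd² = 62
ρ = 1 − 6·62/(6·35) = 1 − 372/210 = -0.771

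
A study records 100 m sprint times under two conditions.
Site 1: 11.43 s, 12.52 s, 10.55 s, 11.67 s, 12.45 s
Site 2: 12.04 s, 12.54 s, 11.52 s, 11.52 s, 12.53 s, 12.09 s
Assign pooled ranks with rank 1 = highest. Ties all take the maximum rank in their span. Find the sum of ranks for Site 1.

Sorted (descending): 12.54, 12.53, 12.52, 12.45, 12.09, 12.04, 11.67, 11.52, 11.52, 11.43, 10.55
The 2 values of 11.52 occupy positions 8–9 → each gets rank 9.
Site 1 values → pooled ranks: 11.43→10, 12.52→3, 10.55→11, 11.67→7, 12.45→4
Rank sum = 10 + 3 + 11 + 7 + 4 = 35

35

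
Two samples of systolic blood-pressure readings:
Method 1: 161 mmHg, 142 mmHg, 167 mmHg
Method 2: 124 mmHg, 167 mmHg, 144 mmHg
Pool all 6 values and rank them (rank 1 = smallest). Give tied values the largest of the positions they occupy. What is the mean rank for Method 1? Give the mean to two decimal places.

4.00

Sorted (ascending): 124, 142, 144, 161, 167, 167
The 2 values of 167 occupy positions 5–6 → each gets rank 6.
Method 1 values → pooled ranks: 161→4, 142→2, 167→6
Mean rank = (4 + 2 + 6) / 3 = 4.00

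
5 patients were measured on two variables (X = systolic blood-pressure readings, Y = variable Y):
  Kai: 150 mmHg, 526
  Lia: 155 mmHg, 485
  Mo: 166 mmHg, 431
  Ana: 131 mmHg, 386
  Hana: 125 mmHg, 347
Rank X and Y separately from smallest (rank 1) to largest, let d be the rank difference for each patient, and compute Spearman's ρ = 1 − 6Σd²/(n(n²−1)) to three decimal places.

0.600

Ranks of variable 1: 3, 4, 5, 2, 1
Ranks of variable 2: 5, 4, 3, 2, 1
d = r₁ − r₂: -2, 0, 2, 0, 0
d²: 4, 0, 4, 0, 0; Σd² = 8
ρ = 1 − 6·8/(5·24) = 1 − 48/120 = 0.600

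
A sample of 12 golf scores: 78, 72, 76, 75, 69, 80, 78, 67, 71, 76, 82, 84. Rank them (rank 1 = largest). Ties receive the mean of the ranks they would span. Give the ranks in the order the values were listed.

4.5, 9, 6.5, 8, 11, 3, 4.5, 12, 10, 6.5, 2, 1

Sorted (descending): 84, 82, 80, 78, 78, 76, 76, 75, 72, 71, 69, 67
The 2 values of 78 occupy positions 4–5 → average rank (4+5)/2 = 4.5.
The 2 values of 76 occupy positions 6–7 → average rank (6+7)/2 = 6.5.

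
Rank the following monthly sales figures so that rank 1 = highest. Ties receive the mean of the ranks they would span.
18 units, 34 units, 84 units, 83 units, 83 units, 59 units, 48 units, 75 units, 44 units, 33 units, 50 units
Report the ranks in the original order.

Sorted (descending): 84, 83, 83, 75, 59, 50, 48, 44, 34, 33, 18
The 2 values of 83 occupy positions 2–3 → average rank (2+3)/2 = 2.5.

11, 9, 1, 2.5, 2.5, 5, 7, 4, 8, 10, 6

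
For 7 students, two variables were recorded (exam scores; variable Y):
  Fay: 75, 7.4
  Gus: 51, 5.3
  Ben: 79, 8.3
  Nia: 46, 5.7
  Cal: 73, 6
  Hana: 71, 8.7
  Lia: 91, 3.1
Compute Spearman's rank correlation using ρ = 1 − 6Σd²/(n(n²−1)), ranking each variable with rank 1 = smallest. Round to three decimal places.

Ranks of variable 1: 5, 2, 6, 1, 4, 3, 7
Ranks of variable 2: 5, 2, 6, 3, 4, 7, 1
d = r₁ − r₂: 0, 0, 0, -2, 0, -4, 6
d²: 0, 0, 0, 4, 0, 16, 36; Σd² = 56
ρ = 1 − 6·56/(7·48) = 1 − 336/336 = 0.000

0.000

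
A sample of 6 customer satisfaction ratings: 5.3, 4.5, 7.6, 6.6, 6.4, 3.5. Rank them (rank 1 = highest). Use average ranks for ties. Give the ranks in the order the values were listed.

Sorted (descending): 7.6, 6.6, 6.4, 5.3, 4.5, 3.5
No ties — each value takes its position as its rank.

4, 5, 1, 2, 3, 6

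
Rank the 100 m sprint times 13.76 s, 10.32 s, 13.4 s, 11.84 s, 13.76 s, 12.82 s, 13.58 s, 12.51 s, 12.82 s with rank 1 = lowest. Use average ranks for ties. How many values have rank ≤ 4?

3

Sorted (ascending): 10.32, 11.84, 12.51, 12.82, 12.82, 13.4, 13.58, 13.76, 13.76
The 2 values of 12.82 occupy positions 4–5 → average rank (4+5)/2 = 4.5.
The 2 values of 13.76 occupy positions 8–9 → average rank (8+9)/2 = 8.5.
Ranks ≤ 4: {1, 2, 3} → 3 values.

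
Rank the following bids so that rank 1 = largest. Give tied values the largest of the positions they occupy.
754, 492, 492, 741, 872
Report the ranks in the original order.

Sorted (descending): 872, 754, 741, 492, 492
The 2 values of 492 occupy positions 4–5 → each gets rank 5.

2, 5, 5, 3, 1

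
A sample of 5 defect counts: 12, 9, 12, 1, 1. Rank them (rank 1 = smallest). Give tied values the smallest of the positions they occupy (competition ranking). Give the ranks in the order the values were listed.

Sorted (ascending): 1, 1, 9, 12, 12
The 2 values of 1 occupy positions 1–2 → each gets rank 1.
The 2 values of 12 occupy positions 4–5 → each gets rank 4.

4, 3, 4, 1, 1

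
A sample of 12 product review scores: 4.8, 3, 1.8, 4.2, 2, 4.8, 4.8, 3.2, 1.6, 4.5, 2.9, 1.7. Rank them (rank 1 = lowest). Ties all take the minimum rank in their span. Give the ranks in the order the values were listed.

Sorted (ascending): 1.6, 1.7, 1.8, 2, 2.9, 3, 3.2, 4.2, 4.5, 4.8, 4.8, 4.8
The 3 values of 4.8 occupy positions 10–12 → each gets rank 10.

10, 6, 3, 8, 4, 10, 10, 7, 1, 9, 5, 2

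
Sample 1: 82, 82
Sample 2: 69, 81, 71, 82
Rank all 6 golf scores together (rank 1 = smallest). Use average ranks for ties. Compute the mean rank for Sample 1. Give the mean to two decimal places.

Sorted (ascending): 69, 71, 81, 82, 82, 82
The 3 values of 82 occupy positions 4–6 → average rank 5.
Sample 1 values → pooled ranks: 82→5, 82→5
Mean rank = (5 + 5) / 2 = 5.00

5.00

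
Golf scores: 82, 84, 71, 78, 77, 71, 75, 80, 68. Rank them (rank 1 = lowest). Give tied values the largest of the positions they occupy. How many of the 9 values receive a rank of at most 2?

Sorted (ascending): 68, 71, 71, 75, 77, 78, 80, 82, 84
The 2 values of 71 occupy positions 2–3 → each gets rank 3.
Ranks ≤ 2: {1} → 1 value.

1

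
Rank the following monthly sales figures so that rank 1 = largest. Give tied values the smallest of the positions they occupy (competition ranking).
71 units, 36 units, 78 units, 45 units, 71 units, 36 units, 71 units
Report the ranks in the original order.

2, 6, 1, 5, 2, 6, 2

Sorted (descending): 78, 71, 71, 71, 45, 36, 36
The 3 values of 71 occupy positions 2–4 → each gets rank 2.
The 2 values of 36 occupy positions 6–7 → each gets rank 6.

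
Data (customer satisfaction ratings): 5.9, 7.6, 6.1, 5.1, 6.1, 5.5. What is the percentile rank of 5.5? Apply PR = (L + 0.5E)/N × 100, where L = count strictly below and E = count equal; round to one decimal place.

25.0

N = 6.
Strictly below 5.5: 1. Equal to 5.5: 1.
PR = (1 + 0.5·1)/6 × 100 = 25.0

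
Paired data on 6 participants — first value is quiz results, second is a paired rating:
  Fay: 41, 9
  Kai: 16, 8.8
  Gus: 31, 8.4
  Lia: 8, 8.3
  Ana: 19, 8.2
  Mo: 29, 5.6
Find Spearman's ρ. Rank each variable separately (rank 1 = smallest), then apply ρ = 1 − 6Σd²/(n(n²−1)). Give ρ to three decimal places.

Ranks of variable 1: 6, 2, 5, 1, 3, 4
Ranks of variable 2: 6, 5, 4, 3, 2, 1
d = r₁ − r₂: 0, -3, 1, -2, 1, 3
d²: 0, 9, 1, 4, 1, 9; Σd² = 24
ρ = 1 − 6·24/(6·35) = 1 − 144/210 = 0.314

0.314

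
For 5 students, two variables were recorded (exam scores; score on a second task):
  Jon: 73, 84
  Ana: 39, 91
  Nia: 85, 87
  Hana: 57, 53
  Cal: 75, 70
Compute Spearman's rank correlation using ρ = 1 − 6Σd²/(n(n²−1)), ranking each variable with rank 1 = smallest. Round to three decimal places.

-0.100

Ranks of variable 1: 3, 1, 5, 2, 4
Ranks of variable 2: 3, 5, 4, 1, 2
d = r₁ − r₂: 0, -4, 1, 1, 2
d²: 0, 16, 1, 1, 4; Σd² = 22
ρ = 1 − 6·22/(5·24) = 1 − 132/120 = -0.100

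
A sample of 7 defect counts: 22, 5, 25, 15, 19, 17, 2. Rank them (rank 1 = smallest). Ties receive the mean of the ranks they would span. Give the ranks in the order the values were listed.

Sorted (ascending): 2, 5, 15, 17, 19, 22, 25
No ties — each value takes its position as its rank.

6, 2, 7, 3, 5, 4, 1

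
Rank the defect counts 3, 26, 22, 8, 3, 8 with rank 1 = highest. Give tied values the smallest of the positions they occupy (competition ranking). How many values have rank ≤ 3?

Sorted (descending): 26, 22, 8, 8, 3, 3
The 2 values of 8 occupy positions 3–4 → each gets rank 3.
The 2 values of 3 occupy positions 5–6 → each gets rank 5.
Ranks ≤ 3: {1, 2, 3, 3} → 4 values.

4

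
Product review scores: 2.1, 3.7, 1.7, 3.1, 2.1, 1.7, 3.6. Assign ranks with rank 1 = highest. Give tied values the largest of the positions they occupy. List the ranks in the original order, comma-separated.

5, 1, 7, 3, 5, 7, 2

Sorted (descending): 3.7, 3.6, 3.1, 2.1, 2.1, 1.7, 1.7
The 2 values of 2.1 occupy positions 4–5 → each gets rank 5.
The 2 values of 1.7 occupy positions 6–7 → each gets rank 7.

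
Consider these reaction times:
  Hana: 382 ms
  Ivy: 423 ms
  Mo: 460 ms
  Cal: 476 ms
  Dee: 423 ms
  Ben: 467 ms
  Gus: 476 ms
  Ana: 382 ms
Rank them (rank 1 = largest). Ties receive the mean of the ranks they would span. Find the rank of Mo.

Sorted (descending): 476, 476, 467, 460, 423, 423, 382, 382
The 2 values of 476 occupy positions 1–2 → average rank (1+2)/2 = 1.5.
The 2 values of 423 occupy positions 5–6 → average rank (5+6)/2 = 5.5.
The 2 values of 382 occupy positions 7–8 → average rank (7+8)/2 = 7.5.
Mo has value 460 ms → rank 4.

4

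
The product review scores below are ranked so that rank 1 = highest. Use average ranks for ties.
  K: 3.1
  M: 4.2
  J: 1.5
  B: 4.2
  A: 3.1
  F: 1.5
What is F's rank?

Sorted (descending): 4.2, 4.2, 3.1, 3.1, 1.5, 1.5
The 2 values of 4.2 occupy positions 1–2 → average rank (1+2)/2 = 1.5.
The 2 values of 3.1 occupy positions 3–4 → average rank (3+4)/2 = 3.5.
The 2 values of 1.5 occupy positions 5–6 → average rank (5+6)/2 = 5.5.
F has value 1.5 → rank 5.5.

5.5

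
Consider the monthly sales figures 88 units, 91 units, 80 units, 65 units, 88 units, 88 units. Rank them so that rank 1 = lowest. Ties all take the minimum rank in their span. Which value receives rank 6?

91

Sorted (ascending): 65, 80, 88, 88, 88, 91
The 3 values of 88 occupy positions 3–5 → each gets rank 3.
Rank 6 → value 91.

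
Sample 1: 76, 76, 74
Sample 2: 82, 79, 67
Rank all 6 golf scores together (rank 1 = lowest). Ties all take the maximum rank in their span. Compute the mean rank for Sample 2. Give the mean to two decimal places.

4.00

Sorted (ascending): 67, 74, 76, 76, 79, 82
The 2 values of 76 occupy positions 3–4 → each gets rank 4.
Sample 2 values → pooled ranks: 82→6, 79→5, 67→1
Mean rank = (6 + 5 + 1) / 3 = 4.00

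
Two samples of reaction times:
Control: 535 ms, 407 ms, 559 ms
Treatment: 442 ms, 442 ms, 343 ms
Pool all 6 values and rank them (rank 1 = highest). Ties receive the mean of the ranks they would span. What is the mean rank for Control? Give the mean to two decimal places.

Sorted (descending): 559, 535, 442, 442, 407, 343
The 2 values of 442 occupy positions 3–4 → average rank (3+4)/2 = 3.5.
Control values → pooled ranks: 535→2, 407→5, 559→1
Mean rank = (2 + 5 + 1) / 3 = 2.67

2.67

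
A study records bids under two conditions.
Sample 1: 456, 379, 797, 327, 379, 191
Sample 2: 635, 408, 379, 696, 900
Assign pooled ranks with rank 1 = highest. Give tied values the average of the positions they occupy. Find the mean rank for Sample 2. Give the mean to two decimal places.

4.40

Sorted (descending): 900, 797, 696, 635, 456, 408, 379, 379, 379, 327, 191
The 3 values of 379 occupy positions 7–9 → average rank 8.
Sample 2 values → pooled ranks: 635→4, 408→6, 379→8, 696→3, 900→1
Mean rank = (4 + 6 + 8 + 3 + 1) / 5 = 4.40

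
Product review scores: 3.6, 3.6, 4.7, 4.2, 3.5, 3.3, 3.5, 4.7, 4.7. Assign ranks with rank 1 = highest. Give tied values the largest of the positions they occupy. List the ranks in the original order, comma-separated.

6, 6, 3, 4, 8, 9, 8, 3, 3

Sorted (descending): 4.7, 4.7, 4.7, 4.2, 3.6, 3.6, 3.5, 3.5, 3.3
The 3 values of 4.7 occupy positions 1–3 → each gets rank 3.
The 2 values of 3.6 occupy positions 5–6 → each gets rank 6.
The 2 values of 3.5 occupy positions 7–8 → each gets rank 8.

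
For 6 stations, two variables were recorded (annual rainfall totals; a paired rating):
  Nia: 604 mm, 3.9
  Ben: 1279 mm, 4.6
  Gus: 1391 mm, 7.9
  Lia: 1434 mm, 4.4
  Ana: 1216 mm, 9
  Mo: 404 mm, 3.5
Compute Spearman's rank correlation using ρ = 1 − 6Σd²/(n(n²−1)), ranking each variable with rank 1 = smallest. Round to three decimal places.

Ranks of variable 1: 2, 4, 5, 6, 3, 1
Ranks of variable 2: 2, 4, 5, 3, 6, 1
d = r₁ − r₂: 0, 0, 0, 3, -3, 0
d²: 0, 0, 0, 9, 9, 0; Σd² = 18
ρ = 1 − 6·18/(6·35) = 1 − 108/210 = 0.486

0.486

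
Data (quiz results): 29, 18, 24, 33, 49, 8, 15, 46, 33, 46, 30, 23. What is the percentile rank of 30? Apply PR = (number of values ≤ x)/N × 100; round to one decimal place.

N = 12.
Strictly below 30: 6. Equal to 30: 1.
PR = 7/12 × 100 = 58.3

58.3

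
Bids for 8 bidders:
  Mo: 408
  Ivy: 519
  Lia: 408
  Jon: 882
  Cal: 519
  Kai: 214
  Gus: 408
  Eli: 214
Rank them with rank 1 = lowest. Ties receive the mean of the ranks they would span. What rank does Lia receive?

Sorted (ascending): 214, 214, 408, 408, 408, 519, 519, 882
The 2 values of 214 occupy positions 1–2 → average rank (1+2)/2 = 1.5.
The 3 values of 408 occupy positions 3–5 → average rank 4.
The 2 values of 519 occupy positions 6–7 → average rank (6+7)/2 = 6.5.
Lia has value 408 → rank 4.

4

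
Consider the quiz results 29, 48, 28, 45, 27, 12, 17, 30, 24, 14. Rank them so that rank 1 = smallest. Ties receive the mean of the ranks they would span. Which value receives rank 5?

Sorted (ascending): 12, 14, 17, 24, 27, 28, 29, 30, 45, 48
No ties — each value takes its position as its rank.
Rank 5 → value 27.

27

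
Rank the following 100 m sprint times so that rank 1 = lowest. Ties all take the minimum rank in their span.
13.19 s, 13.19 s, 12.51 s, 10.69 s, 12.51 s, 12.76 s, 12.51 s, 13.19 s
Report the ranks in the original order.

6, 6, 2, 1, 2, 5, 2, 6

Sorted (ascending): 10.69, 12.51, 12.51, 12.51, 12.76, 13.19, 13.19, 13.19
The 3 values of 12.51 occupy positions 2–4 → each gets rank 2.
The 3 values of 13.19 occupy positions 6–8 → each gets rank 6.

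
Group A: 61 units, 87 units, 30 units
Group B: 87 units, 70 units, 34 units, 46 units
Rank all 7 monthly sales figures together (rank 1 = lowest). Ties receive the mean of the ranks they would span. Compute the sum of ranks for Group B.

16.5

Sorted (ascending): 30, 34, 46, 61, 70, 87, 87
The 2 values of 87 occupy positions 6–7 → average rank (6+7)/2 = 6.5.
Group B values → pooled ranks: 87→6.5, 70→5, 34→2, 46→3
Rank sum = 6.5 + 5 + 2 + 3 = 16.5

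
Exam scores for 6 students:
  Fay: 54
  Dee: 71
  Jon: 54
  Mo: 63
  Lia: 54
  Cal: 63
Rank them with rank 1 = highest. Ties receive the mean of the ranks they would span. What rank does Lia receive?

5

Sorted (descending): 71, 63, 63, 54, 54, 54
The 2 values of 63 occupy positions 2–3 → average rank (2+3)/2 = 2.5.
The 3 values of 54 occupy positions 4–6 → average rank 5.
Lia has value 54 → rank 5.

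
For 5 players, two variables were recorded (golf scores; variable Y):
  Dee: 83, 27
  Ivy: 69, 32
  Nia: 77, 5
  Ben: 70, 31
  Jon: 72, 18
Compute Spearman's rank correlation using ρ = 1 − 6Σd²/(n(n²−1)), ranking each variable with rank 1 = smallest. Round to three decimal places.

-0.700

Ranks of variable 1: 5, 1, 4, 2, 3
Ranks of variable 2: 3, 5, 1, 4, 2
d = r₁ − r₂: 2, -4, 3, -2, 1
d²: 4, 16, 9, 4, 1; Σd² = 34
ρ = 1 − 6·34/(5·24) = 1 − 204/120 = -0.700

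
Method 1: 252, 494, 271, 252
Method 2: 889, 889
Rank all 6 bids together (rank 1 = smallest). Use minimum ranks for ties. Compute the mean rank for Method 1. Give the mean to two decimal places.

Sorted (ascending): 252, 252, 271, 494, 889, 889
The 2 values of 252 occupy positions 1–2 → each gets rank 1.
The 2 values of 889 occupy positions 5–6 → each gets rank 5.
Method 1 values → pooled ranks: 252→1, 494→4, 271→3, 252→1
Mean rank = (1 + 4 + 3 + 1) / 4 = 2.25

2.25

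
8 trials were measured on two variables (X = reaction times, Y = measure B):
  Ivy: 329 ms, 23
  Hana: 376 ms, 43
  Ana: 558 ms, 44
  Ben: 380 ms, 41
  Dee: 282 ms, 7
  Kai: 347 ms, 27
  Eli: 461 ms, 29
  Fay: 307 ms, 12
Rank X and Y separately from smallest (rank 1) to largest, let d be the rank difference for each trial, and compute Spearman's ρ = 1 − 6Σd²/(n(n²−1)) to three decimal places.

Ranks of variable 1: 3, 5, 8, 6, 1, 4, 7, 2
Ranks of variable 2: 3, 7, 8, 6, 1, 4, 5, 2
d = r₁ − r₂: 0, -2, 0, 0, 0, 0, 2, 0
d²: 0, 4, 0, 0, 0, 0, 4, 0; Σd² = 8
ρ = 1 − 6·8/(8·63) = 1 − 48/504 = 0.905

0.905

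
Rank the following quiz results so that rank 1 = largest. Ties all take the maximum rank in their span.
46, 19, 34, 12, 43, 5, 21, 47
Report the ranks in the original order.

2, 6, 4, 7, 3, 8, 5, 1

Sorted (descending): 47, 46, 43, 34, 21, 19, 12, 5
No ties — each value takes its position as its rank.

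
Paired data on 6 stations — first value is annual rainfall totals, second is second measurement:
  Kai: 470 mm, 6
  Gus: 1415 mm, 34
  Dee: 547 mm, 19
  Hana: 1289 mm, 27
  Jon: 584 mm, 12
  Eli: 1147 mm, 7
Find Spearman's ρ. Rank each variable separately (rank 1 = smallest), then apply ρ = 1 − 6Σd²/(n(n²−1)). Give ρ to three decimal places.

0.771

Ranks of variable 1: 1, 6, 2, 5, 3, 4
Ranks of variable 2: 1, 6, 4, 5, 3, 2
d = r₁ − r₂: 0, 0, -2, 0, 0, 2
d²: 0, 0, 4, 0, 0, 4; Σd² = 8
ρ = 1 − 6·8/(6·35) = 1 − 48/210 = 0.771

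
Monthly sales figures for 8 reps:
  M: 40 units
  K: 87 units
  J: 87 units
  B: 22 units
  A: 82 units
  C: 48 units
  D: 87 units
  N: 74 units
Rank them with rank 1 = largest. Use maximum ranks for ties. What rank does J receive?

Sorted (descending): 87, 87, 87, 82, 74, 48, 40, 22
The 3 values of 87 occupy positions 1–3 → each gets rank 3.
J has value 87 units → rank 3.

3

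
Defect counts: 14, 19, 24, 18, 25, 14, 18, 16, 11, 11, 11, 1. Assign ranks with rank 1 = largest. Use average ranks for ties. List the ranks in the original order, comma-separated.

Sorted (descending): 25, 24, 19, 18, 18, 16, 14, 14, 11, 11, 11, 1
The 2 values of 18 occupy positions 4–5 → average rank (4+5)/2 = 4.5.
The 2 values of 14 occupy positions 7–8 → average rank (7+8)/2 = 7.5.
The 3 values of 11 occupy positions 9–11 → average rank 10.

7.5, 3, 2, 4.5, 1, 7.5, 4.5, 6, 10, 10, 10, 12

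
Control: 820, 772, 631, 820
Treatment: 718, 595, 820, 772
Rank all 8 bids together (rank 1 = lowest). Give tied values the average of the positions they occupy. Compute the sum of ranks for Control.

Sorted (ascending): 595, 631, 718, 772, 772, 820, 820, 820
The 2 values of 772 occupy positions 4–5 → average rank (4+5)/2 = 4.5.
The 3 values of 820 occupy positions 6–8 → average rank 7.
Control values → pooled ranks: 820→7, 772→4.5, 631→2, 820→7
Rank sum = 7 + 4.5 + 2 + 7 = 20.5

20.5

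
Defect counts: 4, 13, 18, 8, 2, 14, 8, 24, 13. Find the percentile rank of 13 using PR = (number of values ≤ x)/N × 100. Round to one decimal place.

66.7

N = 9.
Strictly below 13: 4. Equal to 13: 2.
PR = 6/9 × 100 = 66.7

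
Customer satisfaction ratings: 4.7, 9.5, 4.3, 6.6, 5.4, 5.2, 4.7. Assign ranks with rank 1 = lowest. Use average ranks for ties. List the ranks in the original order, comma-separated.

2.5, 7, 1, 6, 5, 4, 2.5

Sorted (ascending): 4.3, 4.7, 4.7, 5.2, 5.4, 6.6, 9.5
The 2 values of 4.7 occupy positions 2–3 → average rank (2+3)/2 = 2.5.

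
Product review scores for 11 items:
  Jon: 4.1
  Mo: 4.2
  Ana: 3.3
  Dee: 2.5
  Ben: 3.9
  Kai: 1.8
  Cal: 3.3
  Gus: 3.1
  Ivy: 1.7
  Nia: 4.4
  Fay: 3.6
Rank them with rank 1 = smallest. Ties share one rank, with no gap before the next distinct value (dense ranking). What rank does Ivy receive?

Sorted (ascending): 1.7, 1.8, 2.5, 3.1, 3.3, 3.3, 3.6, 3.9, 4.1, 4.2, 4.4
The 2 values of 3.3 share dense rank 5.
Remaining distinct values take the next consecutive integers.
Ivy has value 1.7 → rank 1.

1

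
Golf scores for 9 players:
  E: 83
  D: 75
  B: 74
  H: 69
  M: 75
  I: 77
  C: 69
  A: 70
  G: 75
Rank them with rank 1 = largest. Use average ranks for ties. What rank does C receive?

Sorted (descending): 83, 77, 75, 75, 75, 74, 70, 69, 69
The 3 values of 75 occupy positions 3–5 → average rank 4.
The 2 values of 69 occupy positions 8–9 → average rank (8+9)/2 = 8.5.
C has value 69 → rank 8.5.

8.5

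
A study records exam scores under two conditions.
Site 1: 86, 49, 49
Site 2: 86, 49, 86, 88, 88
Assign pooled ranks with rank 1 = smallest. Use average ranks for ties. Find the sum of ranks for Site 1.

9

Sorted (ascending): 49, 49, 49, 86, 86, 86, 88, 88
The 3 values of 49 occupy positions 1–3 → average rank 2.
The 3 values of 86 occupy positions 4–6 → average rank 5.
The 2 values of 88 occupy positions 7–8 → average rank (7+8)/2 = 7.5.
Site 1 values → pooled ranks: 86→5, 49→2, 49→2
Rank sum = 5 + 2 + 2 = 9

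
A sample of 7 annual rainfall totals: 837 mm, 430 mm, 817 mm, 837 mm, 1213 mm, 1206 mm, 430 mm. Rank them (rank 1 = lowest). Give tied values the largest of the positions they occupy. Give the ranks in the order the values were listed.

Sorted (ascending): 430, 430, 817, 837, 837, 1206, 1213
The 2 values of 430 occupy positions 1–2 → each gets rank 2.
The 2 values of 837 occupy positions 4–5 → each gets rank 5.

5, 2, 3, 5, 7, 6, 2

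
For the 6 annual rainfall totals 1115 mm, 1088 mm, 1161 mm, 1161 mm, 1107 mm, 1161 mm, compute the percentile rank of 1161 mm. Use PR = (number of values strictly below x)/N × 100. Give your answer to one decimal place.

50.0

N = 6.
Strictly below 1161: 3. Equal to 1161: 3.
PR = 3/6 × 100 = 50.0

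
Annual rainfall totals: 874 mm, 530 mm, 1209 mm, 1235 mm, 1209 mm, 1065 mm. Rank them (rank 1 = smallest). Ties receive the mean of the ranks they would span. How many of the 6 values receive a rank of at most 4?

3

Sorted (ascending): 530, 874, 1065, 1209, 1209, 1235
The 2 values of 1209 occupy positions 4–5 → average rank (4+5)/2 = 4.5.
Ranks ≤ 4: {1, 2, 3} → 3 values.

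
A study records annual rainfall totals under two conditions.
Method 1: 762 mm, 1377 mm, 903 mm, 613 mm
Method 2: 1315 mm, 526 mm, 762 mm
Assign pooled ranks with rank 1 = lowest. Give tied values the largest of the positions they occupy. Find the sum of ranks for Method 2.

11

Sorted (ascending): 526, 613, 762, 762, 903, 1315, 1377
The 2 values of 762 occupy positions 3–4 → each gets rank 4.
Method 2 values → pooled ranks: 1315→6, 526→1, 762→4
Rank sum = 6 + 1 + 4 = 11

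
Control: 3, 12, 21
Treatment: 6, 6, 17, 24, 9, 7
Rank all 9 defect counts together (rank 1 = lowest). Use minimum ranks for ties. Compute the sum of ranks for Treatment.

Sorted (ascending): 3, 6, 6, 7, 9, 12, 17, 21, 24
The 2 values of 6 occupy positions 2–3 → each gets rank 2.
Treatment values → pooled ranks: 6→2, 6→2, 17→7, 24→9, 9→5, 7→4
Rank sum = 2 + 2 + 7 + 9 + 5 + 4 = 29

29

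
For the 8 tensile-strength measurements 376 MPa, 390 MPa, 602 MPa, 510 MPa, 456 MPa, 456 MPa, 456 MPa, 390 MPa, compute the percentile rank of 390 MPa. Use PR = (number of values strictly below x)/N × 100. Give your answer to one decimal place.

N = 8.
Strictly below 390: 1. Equal to 390: 2.
PR = 1/8 × 100 = 12.5

12.5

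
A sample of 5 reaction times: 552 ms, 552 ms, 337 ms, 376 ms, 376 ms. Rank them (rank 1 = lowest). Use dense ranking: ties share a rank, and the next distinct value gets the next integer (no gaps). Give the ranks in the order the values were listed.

Sorted (ascending): 337, 376, 376, 552, 552
The 2 values of 376 share dense rank 2.
The 2 values of 552 share dense rank 3.
Remaining distinct values take the next consecutive integers.

3, 3, 1, 2, 2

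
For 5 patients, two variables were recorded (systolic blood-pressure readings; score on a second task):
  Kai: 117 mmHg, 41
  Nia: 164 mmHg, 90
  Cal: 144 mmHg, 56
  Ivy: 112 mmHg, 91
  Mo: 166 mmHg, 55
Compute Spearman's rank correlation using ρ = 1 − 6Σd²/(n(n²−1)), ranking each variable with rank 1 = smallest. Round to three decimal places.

Ranks of variable 1: 2, 4, 3, 1, 5
Ranks of variable 2: 1, 4, 3, 5, 2
d = r₁ − r₂: 1, 0, 0, -4, 3
d²: 1, 0, 0, 16, 9; Σd² = 26
ρ = 1 − 6·26/(5·24) = 1 − 156/120 = -0.300

-0.300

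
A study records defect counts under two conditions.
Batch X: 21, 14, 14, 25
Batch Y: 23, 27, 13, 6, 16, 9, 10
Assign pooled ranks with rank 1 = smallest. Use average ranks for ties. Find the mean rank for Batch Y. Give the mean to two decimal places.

Sorted (ascending): 6, 9, 10, 13, 14, 14, 16, 21, 23, 25, 27
The 2 values of 14 occupy positions 5–6 → average rank (5+6)/2 = 5.5.
Batch Y values → pooled ranks: 23→9, 27→11, 13→4, 6→1, 16→7, 9→2, 10→3
Mean rank = (9 + 11 + 4 + 1 + 7 + 2 + 3) / 7 = 5.29

5.29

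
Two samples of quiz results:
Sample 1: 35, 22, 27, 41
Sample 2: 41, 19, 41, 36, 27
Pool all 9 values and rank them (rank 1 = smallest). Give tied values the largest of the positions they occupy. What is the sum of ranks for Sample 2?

Sorted (ascending): 19, 22, 27, 27, 35, 36, 41, 41, 41
The 2 values of 27 occupy positions 3–4 → each gets rank 4.
The 3 values of 41 occupy positions 7–9 → each gets rank 9.
Sample 2 values → pooled ranks: 41→9, 19→1, 41→9, 36→6, 27→4
Rank sum = 9 + 1 + 9 + 6 + 4 = 29

29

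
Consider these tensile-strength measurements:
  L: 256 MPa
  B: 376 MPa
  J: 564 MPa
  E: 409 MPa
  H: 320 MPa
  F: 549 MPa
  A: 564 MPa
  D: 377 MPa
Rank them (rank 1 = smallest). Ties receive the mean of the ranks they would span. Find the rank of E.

Sorted (ascending): 256, 320, 376, 377, 409, 549, 564, 564
The 2 values of 564 occupy positions 7–8 → average rank (7+8)/2 = 7.5.
E has value 409 MPa → rank 5.

5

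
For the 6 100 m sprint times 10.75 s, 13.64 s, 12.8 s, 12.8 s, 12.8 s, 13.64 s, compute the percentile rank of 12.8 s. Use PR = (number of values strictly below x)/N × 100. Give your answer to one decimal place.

N = 6.
Strictly below 12.8: 1. Equal to 12.8: 3.
PR = 1/6 × 100 = 16.7

16.7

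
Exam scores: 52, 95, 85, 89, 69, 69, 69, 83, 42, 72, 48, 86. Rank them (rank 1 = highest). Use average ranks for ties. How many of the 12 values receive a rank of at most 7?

6

Sorted (descending): 95, 89, 86, 85, 83, 72, 69, 69, 69, 52, 48, 42
The 3 values of 69 occupy positions 7–9 → average rank 8.
Ranks ≤ 7: {1, 2, 3, 4, 5, 6} → 6 values.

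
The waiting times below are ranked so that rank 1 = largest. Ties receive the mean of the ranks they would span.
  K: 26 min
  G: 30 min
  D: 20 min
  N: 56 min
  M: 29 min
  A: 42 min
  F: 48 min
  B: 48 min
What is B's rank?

2.5

Sorted (descending): 56, 48, 48, 42, 30, 29, 26, 20
The 2 values of 48 occupy positions 2–3 → average rank (2+3)/2 = 2.5.
B has value 48 min → rank 2.5.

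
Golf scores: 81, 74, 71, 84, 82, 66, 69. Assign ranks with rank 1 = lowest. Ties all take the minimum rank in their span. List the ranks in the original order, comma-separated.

Sorted (ascending): 66, 69, 71, 74, 81, 82, 84
No ties — each value takes its position as its rank.

5, 4, 3, 7, 6, 1, 2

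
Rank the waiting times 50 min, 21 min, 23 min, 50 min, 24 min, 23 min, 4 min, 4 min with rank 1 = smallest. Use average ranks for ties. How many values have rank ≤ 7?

Sorted (ascending): 4, 4, 21, 23, 23, 24, 50, 50
The 2 values of 4 occupy positions 1–2 → average rank (1+2)/2 = 1.5.
The 2 values of 23 occupy positions 4–5 → average rank (4+5)/2 = 4.5.
The 2 values of 50 occupy positions 7–8 → average rank (7+8)/2 = 7.5.
Ranks ≤ 7: {1.5, 1.5, 3, 4.5, 4.5, 6} → 6 values.

6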